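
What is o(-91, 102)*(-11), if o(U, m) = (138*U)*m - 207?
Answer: 14092353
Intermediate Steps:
o(U, m) = -207 + 138*U*m (o(U, m) = 138*U*m - 207 = -207 + 138*U*m)
o(-91, 102)*(-11) = (-207 + 138*(-91)*102)*(-11) = (-207 - 1280916)*(-11) = -1281123*(-11) = 14092353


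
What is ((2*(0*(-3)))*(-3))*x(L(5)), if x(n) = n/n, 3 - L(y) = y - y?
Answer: 0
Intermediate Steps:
L(y) = 3 (L(y) = 3 - (y - y) = 3 - 1*0 = 3 + 0 = 3)
x(n) = 1
((2*(0*(-3)))*(-3))*x(L(5)) = ((2*(0*(-3)))*(-3))*1 = ((2*0)*(-3))*1 = (0*(-3))*1 = 0*1 = 0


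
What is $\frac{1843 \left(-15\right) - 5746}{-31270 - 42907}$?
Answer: $\frac{33391}{74177} \approx 0.45015$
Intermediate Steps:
$\frac{1843 \left(-15\right) - 5746}{-31270 - 42907} = \frac{-27645 - 5746}{-74177} = \left(-33391\right) \left(- \frac{1}{74177}\right) = \frac{33391}{74177}$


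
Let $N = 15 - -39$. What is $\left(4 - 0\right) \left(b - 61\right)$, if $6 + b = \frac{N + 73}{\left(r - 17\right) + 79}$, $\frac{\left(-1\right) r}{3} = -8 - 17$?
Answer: $- \frac{36208}{137} \approx -264.29$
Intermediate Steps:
$N = 54$ ($N = 15 + 39 = 54$)
$r = 75$ ($r = - 3 \left(-8 - 17\right) = \left(-3\right) \left(-25\right) = 75$)
$b = - \frac{695}{137}$ ($b = -6 + \frac{54 + 73}{\left(75 - 17\right) + 79} = -6 + \frac{127}{58 + 79} = -6 + \frac{127}{137} = - \frac{695}{137} \approx -5.073$)
$\left(4 - 0\right) \left(b - 61\right) = \left(4 - 0\right) \left(- \frac{695}{137} - 61\right) = \left(4 + 0\right) \left(- \frac{9052}{137}\right) = 4 \left(- \frac{9052}{137}\right) = - \frac{36208}{137}$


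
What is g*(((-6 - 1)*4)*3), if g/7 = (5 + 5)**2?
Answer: -58800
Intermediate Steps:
g = 700 (g = 7*(5 + 5)**2 = 7*10**2 = 7*100 = 700)
g*(((-6 - 1)*4)*3) = 700*(((-6 - 1)*4)*3) = 700*(-7*4*3) = 700*(-28*3) = 700*(-84) = -58800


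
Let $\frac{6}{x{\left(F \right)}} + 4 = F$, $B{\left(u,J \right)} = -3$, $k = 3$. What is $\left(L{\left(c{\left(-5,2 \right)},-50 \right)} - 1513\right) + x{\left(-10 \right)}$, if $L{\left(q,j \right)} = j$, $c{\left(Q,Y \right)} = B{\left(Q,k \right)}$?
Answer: $- \frac{10944}{7} \approx -1563.4$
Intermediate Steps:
$x{\left(F \right)} = \frac{6}{-4 + F}$
$c{\left(Q,Y \right)} = -3$
$\left(L{\left(c{\left(-5,2 \right)},-50 \right)} - 1513\right) + x{\left(-10 \right)} = \left(-50 - 1513\right) + \frac{6}{-4 - 10} = -1563 + \frac{6}{-14} = -1563 + 6 \left(- \frac{1}{14}\right) = -1563 - \frac{3}{7} = - \frac{10944}{7}$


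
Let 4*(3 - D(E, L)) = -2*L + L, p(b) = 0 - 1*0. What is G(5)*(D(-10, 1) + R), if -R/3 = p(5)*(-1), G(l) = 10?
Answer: 65/2 ≈ 32.500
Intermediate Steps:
p(b) = 0 (p(b) = 0 + 0 = 0)
D(E, L) = 3 + L/4 (D(E, L) = 3 - (-2*L + L)/4 = 3 - (-1)*L/4 = 3 + L/4)
R = 0 (R = -0*(-1) = -3*0 = 0)
G(5)*(D(-10, 1) + R) = 10*((3 + (1/4)*1) + 0) = 10*((3 + 1/4) + 0) = 10*(13/4 + 0) = 10*(13/4) = 65/2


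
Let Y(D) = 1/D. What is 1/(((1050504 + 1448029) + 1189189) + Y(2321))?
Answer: 2321/8559202763 ≈ 2.7117e-7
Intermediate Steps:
1/(((1050504 + 1448029) + 1189189) + Y(2321)) = 1/(((1050504 + 1448029) + 1189189) + 1/2321) = 1/((2498533 + 1189189) + 1/2321) = 1/(3687722 + 1/2321) = 1/(8559202763/2321) = 2321/8559202763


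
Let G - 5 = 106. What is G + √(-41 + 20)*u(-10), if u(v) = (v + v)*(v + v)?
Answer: 111 + 400*I*√21 ≈ 111.0 + 1833.0*I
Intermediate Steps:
G = 111 (G = 5 + 106 = 111)
u(v) = 4*v² (u(v) = (2*v)*(2*v) = 4*v²)
G + √(-41 + 20)*u(-10) = 111 + √(-41 + 20)*(4*(-10)²) = 111 + √(-21)*(4*100) = 111 + (I*√21)*400 = 111 + 400*I*√21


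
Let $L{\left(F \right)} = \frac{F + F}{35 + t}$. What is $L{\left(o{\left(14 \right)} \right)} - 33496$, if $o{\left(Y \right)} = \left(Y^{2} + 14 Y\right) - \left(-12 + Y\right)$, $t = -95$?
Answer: $-33509$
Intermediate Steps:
$o{\left(Y \right)} = 12 + Y^{2} + 13 Y$
$L{\left(F \right)} = - \frac{F}{30}$ ($L{\left(F \right)} = \frac{F + F}{35 - 95} = \frac{2 F}{-60} = 2 F \left(- \frac{1}{60}\right) = - \frac{F}{30}$)
$L{\left(o{\left(14 \right)} \right)} - 33496 = - \frac{12 + 14^{2} + 13 \cdot 14}{30} - 33496 = - \frac{12 + 196 + 182}{30} - 33496 = \left(- \frac{1}{30}\right) 390 - 33496 = -13 - 33496 = -33509$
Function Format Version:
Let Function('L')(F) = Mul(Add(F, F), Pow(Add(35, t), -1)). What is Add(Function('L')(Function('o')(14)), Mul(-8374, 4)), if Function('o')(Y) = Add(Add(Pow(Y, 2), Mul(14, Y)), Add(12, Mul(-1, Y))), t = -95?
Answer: -33509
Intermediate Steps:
Function('o')(Y) = Add(12, Pow(Y, 2), Mul(13, Y))
Function('L')(F) = Mul(Rational(-1, 30), F) (Function('L')(F) = Mul(Add(F, F), Pow(Add(35, -95), -1)) = Mul(Mul(2, F), Pow(-60, -1)) = Mul(Mul(2, F), Rational(-1, 60)) = Mul(Rational(-1, 30), F))
Add(Function('L')(Function('o')(14)), Mul(-8374, 4)) = Add(Mul(Rational(-1, 30), Add(12, Pow(14, 2), Mul(13, 14))), Mul(-8374, 4)) = Add(Mul(Rational(-1, 30), Add(12, 196, 182)), -33496) = Add(Mul(Rational(-1, 30), 390), -33496) = Add(-13, -33496) = -33509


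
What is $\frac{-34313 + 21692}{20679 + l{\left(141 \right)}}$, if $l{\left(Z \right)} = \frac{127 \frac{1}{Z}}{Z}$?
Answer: $- \frac{250918101}{411119326} \approx -0.61033$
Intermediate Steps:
$l{\left(Z \right)} = \frac{127}{Z^{2}}$
$\frac{-34313 + 21692}{20679 + l{\left(141 \right)}} = \frac{-34313 + 21692}{20679 + \frac{127}{19881}} = - \frac{12621}{20679 + 127 \cdot \frac{1}{19881}} = - \frac{12621}{20679 + \frac{127}{19881}} = - \frac{12621}{\frac{411119326}{19881}} = \left(-12621\right) \frac{19881}{411119326} = - \frac{250918101}{411119326}$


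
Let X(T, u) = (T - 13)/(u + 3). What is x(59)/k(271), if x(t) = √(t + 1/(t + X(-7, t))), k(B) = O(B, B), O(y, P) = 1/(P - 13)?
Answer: 1548*√5424258/1819 ≈ 1982.0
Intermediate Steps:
X(T, u) = (-13 + T)/(3 + u)
O(y, P) = 1/(-13 + P)
k(B) = 1/(-13 + B)
x(t) = √(t + 1/(t - 20/(3 + t))) (x(t) = √(t + 1/(t + (-13 - 7)/(3 + t))) = √(t + 1/(t - 20/(3 + t))))
x(59)/k(271) = √((3 + 59 + 59*(-20 + 59*(3 + 59)))/(-20 + 59*(3 + 59)))/(1/(-13 + 271)) = √((3 + 59 + 59*(-20 + 59*62))/(-20 + 59*62))/(1/258) = √((3 + 59 + 59*(-20 + 3658))/(-20 + 3658))/(1/258) = √((3 + 59 + 59*3638)/3638)*258 = √((3 + 59 + 214642)/3638)*258 = √((1/3638)*214704)*258 = √(107352/1819)*258 = (6*√5424258/1819)*258 = 1548*√5424258/1819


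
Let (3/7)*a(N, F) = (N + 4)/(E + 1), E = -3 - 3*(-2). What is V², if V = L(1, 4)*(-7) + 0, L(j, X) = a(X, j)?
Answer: 9604/9 ≈ 1067.1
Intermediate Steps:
E = 3 (E = -3 + 6 = 3)
a(N, F) = 7/3 + 7*N/12 (a(N, F) = 7*((N + 4)/(3 + 1))/3 = 7*((4 + N)/4)/3 = 7*((4 + N)*(¼))/3 = 7*(1 + N/4)/3 = 7/3 + 7*N/12)
L(j, X) = 7/3 + 7*X/12
V = -98/3 (V = (7/3 + (7/12)*4)*(-7) + 0 = (7/3 + 7/3)*(-7) + 0 = (14/3)*(-7) + 0 = -98/3 + 0 = -98/3 ≈ -32.667)
V² = (-98/3)² = 9604/9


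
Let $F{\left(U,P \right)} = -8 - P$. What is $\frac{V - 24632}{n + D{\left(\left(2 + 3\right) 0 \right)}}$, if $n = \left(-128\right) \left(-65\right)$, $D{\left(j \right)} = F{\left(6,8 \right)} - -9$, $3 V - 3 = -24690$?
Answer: $- \frac{1933}{489} \approx -3.953$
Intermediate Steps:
$V = -8229$ ($V = 1 + \frac{1}{3} \left(-24690\right) = 1 - 8230 = -8229$)
$D{\left(j \right)} = -7$ ($D{\left(j \right)} = \left(-8 - 8\right) - -9 = \left(-8 - 8\right) + 9 = -16 + 9 = -7$)
$n = 8320$
$\frac{V - 24632}{n + D{\left(\left(2 + 3\right) 0 \right)}} = \frac{-8229 - 24632}{8320 - 7} = - \frac{32861}{8313} = \left(-32861\right) \frac{1}{8313} = - \frac{1933}{489}$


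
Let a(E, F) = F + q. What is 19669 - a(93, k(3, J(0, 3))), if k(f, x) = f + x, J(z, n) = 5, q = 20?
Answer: 19641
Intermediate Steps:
a(E, F) = 20 + F (a(E, F) = F + 20 = 20 + F)
19669 - a(93, k(3, J(0, 3))) = 19669 - (20 + (3 + 5)) = 19669 - (20 + 8) = 19669 - 1*28 = 19669 - 28 = 19641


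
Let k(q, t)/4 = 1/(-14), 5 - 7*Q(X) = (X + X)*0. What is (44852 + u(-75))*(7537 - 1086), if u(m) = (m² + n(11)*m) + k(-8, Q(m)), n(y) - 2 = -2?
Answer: 2279376987/7 ≈ 3.2563e+8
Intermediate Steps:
n(y) = 0 (n(y) = 2 - 2 = 0)
Q(X) = 5/7 (Q(X) = 5/7 - (X + X)*0/7 = 5/7 - 2*X*0/7 = 5/7 - ⅐*0 = 5/7 + 0 = 5/7)
k(q, t) = -2/7 (k(q, t) = 4/(-14) = 4*(-1/14) = -2/7)
u(m) = -2/7 + m² (u(m) = (m² + 0*m) - 2/7 = (m² + 0) - 2/7 = m² - 2/7 = -2/7 + m²)
(44852 + u(-75))*(7537 - 1086) = (44852 + (-2/7 + (-75)²))*(7537 - 1086) = (44852 + (-2/7 + 5625))*6451 = (44852 + 39373/7)*6451 = (353337/7)*6451 = 2279376987/7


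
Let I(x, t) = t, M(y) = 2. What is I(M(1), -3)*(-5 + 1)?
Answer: 12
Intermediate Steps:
I(M(1), -3)*(-5 + 1) = -3*(-5 + 1) = -3*(-4) = 12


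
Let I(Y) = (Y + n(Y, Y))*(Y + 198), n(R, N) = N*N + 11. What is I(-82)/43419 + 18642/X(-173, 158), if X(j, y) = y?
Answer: 465676591/3430101 ≈ 135.76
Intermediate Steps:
n(R, N) = 11 + N**2 (n(R, N) = N**2 + 11 = 11 + N**2)
I(Y) = (198 + Y)*(11 + Y + Y**2) (I(Y) = (Y + (11 + Y**2))*(Y + 198) = (11 + Y + Y**2)*(198 + Y) = (198 + Y)*(11 + Y + Y**2))
I(-82)/43419 + 18642/X(-173, 158) = (2178 + (-82)**3 + 199*(-82)**2 + 209*(-82))/43419 + 18642/158 = (2178 - 551368 + 199*6724 - 17138)*(1/43419) + 18642*(1/158) = (2178 - 551368 + 1338076 - 17138)*(1/43419) + 9321/79 = 771748*(1/43419) + 9321/79 = 771748/43419 + 9321/79 = 465676591/3430101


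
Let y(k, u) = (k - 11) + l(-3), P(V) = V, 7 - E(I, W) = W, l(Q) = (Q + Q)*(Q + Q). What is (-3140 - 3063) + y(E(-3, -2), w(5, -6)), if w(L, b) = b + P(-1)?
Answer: -6169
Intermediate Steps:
l(Q) = 4*Q**2 (l(Q) = (2*Q)*(2*Q) = 4*Q**2)
E(I, W) = 7 - W
w(L, b) = -1 + b (w(L, b) = b - 1 = -1 + b)
y(k, u) = 25 + k (y(k, u) = (k - 11) + 4*(-3)**2 = (-11 + k) + 4*9 = (-11 + k) + 36 = 25 + k)
(-3140 - 3063) + y(E(-3, -2), w(5, -6)) = (-3140 - 3063) + (25 + (7 - 1*(-2))) = -6203 + (25 + (7 + 2)) = -6203 + (25 + 9) = -6203 + 34 = -6169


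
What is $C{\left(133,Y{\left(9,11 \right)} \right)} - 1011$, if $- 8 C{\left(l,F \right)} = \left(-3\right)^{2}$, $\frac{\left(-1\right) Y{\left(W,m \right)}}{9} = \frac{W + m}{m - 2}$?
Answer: $- \frac{8097}{8} \approx -1012.1$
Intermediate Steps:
$Y{\left(W,m \right)} = - \frac{9 \left(W + m\right)}{-2 + m}$ ($Y{\left(W,m \right)} = - 9 \frac{W + m}{m - 2} = - 9 \frac{W + m}{-2 + m} = - \frac{9 \left(W + m\right)}{-2 + m}$)
$C{\left(l,F \right)} = - \frac{9}{8}$ ($C{\left(l,F \right)} = - \frac{\left(-3\right)^{2}}{8} = \left(- \frac{1}{8}\right) 9 = - \frac{9}{8}$)
$C{\left(133,Y{\left(9,11 \right)} \right)} - 1011 = - \frac{9}{8} - 1011 = - \frac{8097}{8}$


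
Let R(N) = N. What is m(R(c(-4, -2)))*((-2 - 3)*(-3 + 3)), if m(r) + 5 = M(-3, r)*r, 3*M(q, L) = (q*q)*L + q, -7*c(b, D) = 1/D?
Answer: 0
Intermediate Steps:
c(b, D) = -1/(7*D)
M(q, L) = q/3 + L*q**2/3 (M(q, L) = ((q*q)*L + q)/3 = (q**2*L + q)/3 = (L*q**2 + q)/3 = (q + L*q**2)/3 = q/3 + L*q**2/3)
m(r) = -5 + r*(-1 + 3*r) (m(r) = -5 + ((1/3)*(-3)*(1 + r*(-3)))*r = -5 + ((1/3)*(-3)*(1 - 3*r))*r = -5 + (-1 + 3*r)*r = -5 + r*(-1 + 3*r))
m(R(c(-4, -2)))*((-2 - 3)*(-3 + 3)) = (-5 - (-1)/(7*(-2)) + 3*(-1/7/(-2))**2)*((-2 - 3)*(-3 + 3)) = (-5 - (-1)*(-1)/(7*2) + 3*(-1/7*(-1/2))**2)*(-5*0) = (-5 - 1*1/14 + 3*(1/14)**2)*0 = (-5 - 1/14 + 3*(1/196))*0 = (-5 - 1/14 + 3/196)*0 = -991/196*0 = 0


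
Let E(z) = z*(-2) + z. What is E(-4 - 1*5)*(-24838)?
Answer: -223542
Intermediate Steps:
E(z) = -z (E(z) = -2*z + z = -z)
E(-4 - 1*5)*(-24838) = -(-4 - 1*5)*(-24838) = -(-4 - 5)*(-24838) = -1*(-9)*(-24838) = 9*(-24838) = -223542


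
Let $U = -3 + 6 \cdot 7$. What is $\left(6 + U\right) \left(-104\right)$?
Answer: $-4680$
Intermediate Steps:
$U = 39$ ($U = -3 + 42 = 39$)
$\left(6 + U\right) \left(-104\right) = \left(6 + 39\right) \left(-104\right) = 45 \left(-104\right) = -4680$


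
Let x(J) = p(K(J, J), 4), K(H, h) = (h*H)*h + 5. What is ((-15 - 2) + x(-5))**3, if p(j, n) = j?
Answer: -2571353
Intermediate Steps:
K(H, h) = 5 + H*h**2 (K(H, h) = (H*h)*h + 5 = H*h**2 + 5 = 5 + H*h**2)
x(J) = 5 + J**3 (x(J) = 5 + J*J**2 = 5 + J**3)
((-15 - 2) + x(-5))**3 = ((-15 - 2) + (5 + (-5)**3))**3 = (-17 + (5 - 125))**3 = (-17 - 120)**3 = (-137)**3 = -2571353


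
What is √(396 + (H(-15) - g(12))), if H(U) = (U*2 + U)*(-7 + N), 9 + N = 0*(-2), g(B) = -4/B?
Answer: √10047/3 ≈ 33.412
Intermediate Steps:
N = -9 (N = -9 + 0*(-2) = -9 + 0 = -9)
H(U) = -48*U (H(U) = (U*2 + U)*(-7 - 9) = (2*U + U)*(-16) = (3*U)*(-16) = -48*U)
√(396 + (H(-15) - g(12))) = √(396 + (-48*(-15) - (-4)/12)) = √(396 + (720 - (-4)/12)) = √(396 + (720 - 1*(-⅓))) = √(396 + (720 + ⅓)) = √(396 + 2161/3) = √(3349/3) = √10047/3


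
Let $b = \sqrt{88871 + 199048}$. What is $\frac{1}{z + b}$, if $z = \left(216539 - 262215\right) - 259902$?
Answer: $- \frac{305578}{93377626165} - \frac{3 \sqrt{31991}}{93377626165} \approx -3.2782 \cdot 10^{-6}$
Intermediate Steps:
$b = 3 \sqrt{31991}$ ($b = \sqrt{287919} = 3 \sqrt{31991} \approx 536.58$)
$z = -305578$ ($z = -45676 - 259902 = -305578$)
$\frac{1}{z + b} = \frac{1}{-305578 + 3 \sqrt{31991}}$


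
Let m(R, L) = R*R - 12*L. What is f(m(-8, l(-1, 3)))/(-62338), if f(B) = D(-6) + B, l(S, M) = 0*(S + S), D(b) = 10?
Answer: -37/31169 ≈ -0.0011871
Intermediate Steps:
l(S, M) = 0 (l(S, M) = 0*(2*S) = 0)
m(R, L) = R² - 12*L
f(B) = 10 + B
f(m(-8, l(-1, 3)))/(-62338) = (10 + ((-8)² - 12*0))/(-62338) = (10 + (64 + 0))*(-1/62338) = (10 + 64)*(-1/62338) = 74*(-1/62338) = -37/31169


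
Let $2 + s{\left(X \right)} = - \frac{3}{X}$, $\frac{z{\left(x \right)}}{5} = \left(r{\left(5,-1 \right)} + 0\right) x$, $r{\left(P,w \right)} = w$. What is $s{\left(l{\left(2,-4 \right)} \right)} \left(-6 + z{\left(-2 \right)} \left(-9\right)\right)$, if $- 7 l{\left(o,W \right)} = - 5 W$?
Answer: $\frac{456}{5} \approx 91.2$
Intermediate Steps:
$z{\left(x \right)} = - 5 x$ ($z{\left(x \right)} = 5 \left(-1 + 0\right) x = 5 \left(- x\right) = - 5 x$)
$l{\left(o,W \right)} = \frac{5 W}{7}$ ($l{\left(o,W \right)} = - \frac{\left(-5\right) W}{7} = \frac{5 W}{7}$)
$s{\left(X \right)} = -2 - \frac{3}{X}$
$s{\left(l{\left(2,-4 \right)} \right)} \left(-6 + z{\left(-2 \right)} \left(-9\right)\right) = \left(-2 - \frac{3}{\frac{5}{7} \left(-4\right)}\right) \left(-6 + \left(-5\right) \left(-2\right) \left(-9\right)\right) = \left(-2 - \frac{3}{- \frac{20}{7}}\right) \left(-6 + 10 \left(-9\right)\right) = \left(-2 - - \frac{21}{20}\right) \left(-6 - 90\right) = \left(-2 + \frac{21}{20}\right) \left(-96\right) = \left(- \frac{19}{20}\right) \left(-96\right) = \frac{456}{5}$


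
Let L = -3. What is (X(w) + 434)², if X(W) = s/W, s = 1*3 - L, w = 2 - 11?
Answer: 1690000/9 ≈ 1.8778e+5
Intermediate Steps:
w = -9
s = 6 (s = 1*3 - 1*(-3) = 3 + 3 = 6)
X(W) = 6/W
(X(w) + 434)² = (6/(-9) + 434)² = (6*(-⅑) + 434)² = (-⅔ + 434)² = (1300/3)² = 1690000/9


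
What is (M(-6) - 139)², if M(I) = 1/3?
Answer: 173056/9 ≈ 19228.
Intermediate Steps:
M(I) = ⅓
(M(-6) - 139)² = (⅓ - 139)² = (-416/3)² = 173056/9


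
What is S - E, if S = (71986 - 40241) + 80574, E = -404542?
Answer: 516861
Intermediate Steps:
S = 112319 (S = 31745 + 80574 = 112319)
S - E = 112319 - 1*(-404542) = 112319 + 404542 = 516861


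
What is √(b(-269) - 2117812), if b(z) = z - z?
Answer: 2*I*√529453 ≈ 1455.3*I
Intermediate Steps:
b(z) = 0
√(b(-269) - 2117812) = √(0 - 2117812) = √(-2117812) = 2*I*√529453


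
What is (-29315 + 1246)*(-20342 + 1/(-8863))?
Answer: 5060592205143/8863 ≈ 5.7098e+8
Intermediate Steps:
(-29315 + 1246)*(-20342 + 1/(-8863)) = -28069*(-20342 - 1/8863) = -28069*(-180291147/8863) = 5060592205143/8863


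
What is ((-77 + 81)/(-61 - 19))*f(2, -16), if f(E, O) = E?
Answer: -⅒ ≈ -0.10000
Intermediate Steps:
((-77 + 81)/(-61 - 19))*f(2, -16) = ((-77 + 81)/(-61 - 19))*2 = (4/(-80))*2 = (4*(-1/80))*2 = -1/20*2 = -⅒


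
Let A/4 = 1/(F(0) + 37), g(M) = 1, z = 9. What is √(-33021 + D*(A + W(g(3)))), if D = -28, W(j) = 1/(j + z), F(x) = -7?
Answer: I*√7431195/15 ≈ 181.73*I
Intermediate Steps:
W(j) = 1/(9 + j) (W(j) = 1/(j + 9) = 1/(9 + j))
A = 2/15 (A = 4/(-7 + 37) = 4/30 = 4*(1/30) = 2/15 ≈ 0.13333)
√(-33021 + D*(A + W(g(3)))) = √(-33021 - 28*(2/15 + 1/(9 + 1))) = √(-33021 - 28*(2/15 + 1/10)) = √(-33021 - 28*(2/15 + ⅒)) = √(-33021 - 28*7/30) = √(-33021 - 98/15) = √(-495413/15) = I*√7431195/15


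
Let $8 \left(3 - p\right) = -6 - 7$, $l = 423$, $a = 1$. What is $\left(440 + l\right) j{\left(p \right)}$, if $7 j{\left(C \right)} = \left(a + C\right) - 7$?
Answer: $- \frac{9493}{56} \approx -169.52$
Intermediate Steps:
$p = \frac{37}{8}$ ($p = 3 - \frac{-6 - 7}{8} = 3 - - \frac{13}{8} = 3 + \frac{13}{8} = \frac{37}{8} \approx 4.625$)
$j{\left(C \right)} = - \frac{6}{7} + \frac{C}{7}$ ($j{\left(C \right)} = \frac{\left(1 + C\right) - 7}{7} = \frac{-6 + C}{7} = - \frac{6}{7} + \frac{C}{7}$)
$\left(440 + l\right) j{\left(p \right)} = \left(440 + 423\right) \left(- \frac{6}{7} + \frac{1}{7} \cdot \frac{37}{8}\right) = 863 \left(- \frac{6}{7} + \frac{37}{56}\right) = 863 \left(- \frac{11}{56}\right) = - \frac{9493}{56}$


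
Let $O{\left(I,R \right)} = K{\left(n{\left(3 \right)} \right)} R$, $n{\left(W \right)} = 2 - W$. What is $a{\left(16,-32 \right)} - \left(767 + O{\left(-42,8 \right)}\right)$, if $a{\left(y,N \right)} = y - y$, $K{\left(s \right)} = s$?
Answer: $-759$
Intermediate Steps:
$a{\left(y,N \right)} = 0$
$O{\left(I,R \right)} = - R$ ($O{\left(I,R \right)} = \left(2 - 3\right) R = - R$)
$a{\left(16,-32 \right)} - \left(767 + O{\left(-42,8 \right)}\right) = 0 - \left(767 - 8\right) = 0 - 759 = -759$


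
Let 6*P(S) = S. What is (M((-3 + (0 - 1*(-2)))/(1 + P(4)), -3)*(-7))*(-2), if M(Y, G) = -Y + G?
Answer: -168/5 ≈ -33.600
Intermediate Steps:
P(S) = S/6
M(Y, G) = G - Y
(M((-3 + (0 - 1*(-2)))/(1 + P(4)), -3)*(-7))*(-2) = ((-3 - (-3 + (0 - 1*(-2)))/(1 + (1/6)*4))*(-7))*(-2) = ((-3 - (-3 + (0 + 2))/(1 + 2/3))*(-7))*(-2) = ((-3 - (-3 + 2)/5/3)*(-7))*(-2) = ((-3 - (-1)*3/5)*(-7))*(-2) = ((-3 - 1*(-3/5))*(-7))*(-2) = ((-3 + 3/5)*(-7))*(-2) = -12/5*(-7)*(-2) = (84/5)*(-2) = -168/5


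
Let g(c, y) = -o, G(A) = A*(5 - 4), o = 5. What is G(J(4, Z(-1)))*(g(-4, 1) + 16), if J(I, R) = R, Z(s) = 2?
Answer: 22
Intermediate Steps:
G(A) = A (G(A) = A*1 = A)
g(c, y) = -5 (g(c, y) = -1*5 = -5)
G(J(4, Z(-1)))*(g(-4, 1) + 16) = 2*(-5 + 16) = 2*11 = 22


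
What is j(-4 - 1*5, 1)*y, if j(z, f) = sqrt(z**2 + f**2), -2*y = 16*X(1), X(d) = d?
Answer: -8*sqrt(82) ≈ -72.443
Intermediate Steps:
y = -8 ≈ -8.0000
j(z, f) = sqrt(f**2 + z**2)
j(-4 - 1*5, 1)*y = sqrt(1**2 + (-4 - 1*5)**2)*(-8) = sqrt(1 + (-4 - 5)**2)*(-8) = sqrt(1 + (-9)**2)*(-8) = sqrt(1 + 81)*(-8) = sqrt(82)*(-8) = -8*sqrt(82)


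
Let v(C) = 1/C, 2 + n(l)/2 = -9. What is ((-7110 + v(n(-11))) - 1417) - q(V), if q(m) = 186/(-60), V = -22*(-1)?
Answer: -468817/55 ≈ -8523.9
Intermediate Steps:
n(l) = -22 (n(l) = -4 + 2*(-9) = -4 - 18 = -22)
V = 22
q(m) = -31/10 (q(m) = 186*(-1/60) = -31/10)
((-7110 + v(n(-11))) - 1417) - q(V) = ((-7110 + 1/(-22)) - 1417) - 1*(-31/10) = ((-7110 - 1/22) - 1417) + 31/10 = (-156421/22 - 1417) + 31/10 = -187595/22 + 31/10 = -468817/55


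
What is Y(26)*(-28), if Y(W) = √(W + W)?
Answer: -56*√13 ≈ -201.91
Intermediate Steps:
Y(W) = √2*√W (Y(W) = √(2*W) = √2*√W)
Y(26)*(-28) = (√2*√26)*(-28) = (2*√13)*(-28) = -56*√13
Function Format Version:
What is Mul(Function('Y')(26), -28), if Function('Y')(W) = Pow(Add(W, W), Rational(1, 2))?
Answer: Mul(-56, Pow(13, Rational(1, 2))) ≈ -201.91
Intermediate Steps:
Function('Y')(W) = Mul(Pow(2, Rational(1, 2)), Pow(W, Rational(1, 2))) (Function('Y')(W) = Pow(Mul(2, W), Rational(1, 2)) = Mul(Pow(2, Rational(1, 2)), Pow(W, Rational(1, 2))))
Mul(Function('Y')(26), -28) = Mul(Mul(Pow(2, Rational(1, 2)), Pow(26, Rational(1, 2))), -28) = Mul(Mul(2, Pow(13, Rational(1, 2))), -28) = Mul(-56, Pow(13, Rational(1, 2)))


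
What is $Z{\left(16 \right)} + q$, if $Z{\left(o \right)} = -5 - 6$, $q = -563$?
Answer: $-574$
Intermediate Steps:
$Z{\left(o \right)} = -11$ ($Z{\left(o \right)} = -5 - 6 = -11$)
$Z{\left(16 \right)} + q = -11 - 563 = -574$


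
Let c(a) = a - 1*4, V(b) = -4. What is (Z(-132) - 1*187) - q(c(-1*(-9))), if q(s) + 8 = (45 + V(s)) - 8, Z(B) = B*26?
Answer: -3644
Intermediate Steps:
Z(B) = 26*B
c(a) = -4 + a (c(a) = a - 4 = -4 + a)
q(s) = 25 (q(s) = -8 + ((45 - 4) - 8) = -8 + (41 - 8) = -8 + 33 = 25)
(Z(-132) - 1*187) - q(c(-1*(-9))) = (26*(-132) - 1*187) - 1*25 = (-3432 - 187) - 25 = -3619 - 25 = -3644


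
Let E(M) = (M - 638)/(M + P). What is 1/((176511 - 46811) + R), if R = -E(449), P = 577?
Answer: 38/4928607 ≈ 7.7101e-6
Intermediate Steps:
E(M) = (-638 + M)/(577 + M) (E(M) = (M - 638)/(M + 577) = (-638 + M)/(577 + M))
R = 7/38 (R = -(-638 + 449)/(577 + 449) = -(-189)/1026 = -1*(-7/38) = 7/38 ≈ 0.18421)
1/((176511 - 46811) + R) = 1/((176511 - 46811) + 7/38) = 1/(129700 + 7/38) = 1/(4928607/38) = 38/4928607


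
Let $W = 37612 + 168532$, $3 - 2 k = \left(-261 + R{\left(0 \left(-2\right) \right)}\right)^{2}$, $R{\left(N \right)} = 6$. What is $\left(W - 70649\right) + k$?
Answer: $102984$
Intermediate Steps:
$k = -32511$ ($k = \frac{3}{2} - \frac{\left(-261 + 6\right)^{2}}{2} = \frac{3}{2} - \frac{\left(-255\right)^{2}}{2} = \frac{3}{2} - \frac{65025}{2} = -32511$)
$W = 206144$
$\left(W - 70649\right) + k = \left(206144 - 70649\right) - 32511 = 135495 - 32511 = 102984$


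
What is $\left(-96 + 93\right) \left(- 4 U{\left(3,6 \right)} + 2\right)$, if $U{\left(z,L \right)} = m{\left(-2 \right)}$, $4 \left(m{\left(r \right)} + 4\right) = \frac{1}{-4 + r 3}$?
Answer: $- \frac{543}{10} \approx -54.3$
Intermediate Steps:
$m{\left(r \right)} = -4 + \frac{1}{4 \left(-4 + 3 r\right)}$ ($m{\left(r \right)} = -4 + \frac{1}{4 \left(-4 + r 3\right)} = -4 + \frac{1}{4 \left(-4 + 3 r\right)}$)
$U{\left(z,L \right)} = - \frac{161}{40}$ ($U{\left(z,L \right)} = \frac{65 - -96}{4 \left(-4 + 3 \left(-2\right)\right)} = \frac{65 + 96}{4 \left(-4 - 6\right)} = \frac{1}{4} \frac{1}{-10} \cdot 161 = \frac{1}{4} \left(- \frac{1}{10}\right) 161 = - \frac{161}{40}$)
$\left(-96 + 93\right) \left(- 4 U{\left(3,6 \right)} + 2\right) = \left(-96 + 93\right) \left(\left(-4\right) \left(- \frac{161}{40}\right) + 2\right) = - 3 \left(\frac{161}{10} + 2\right) = \left(-3\right) \frac{181}{10} = - \frac{543}{10}$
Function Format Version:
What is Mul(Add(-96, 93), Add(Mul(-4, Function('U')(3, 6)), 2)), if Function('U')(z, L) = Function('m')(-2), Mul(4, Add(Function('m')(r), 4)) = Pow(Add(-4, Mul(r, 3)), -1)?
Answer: Rational(-543, 10) ≈ -54.300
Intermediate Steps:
Function('m')(r) = Add(-4, Mul(Rational(1, 4), Pow(Add(-4, Mul(3, r)), -1))) (Function('m')(r) = Add(-4, Mul(Rational(1, 4), Pow(Add(-4, Mul(r, 3)), -1))) = Add(-4, Mul(Rational(1, 4), Pow(Add(-4, Mul(3, r)), -1))))
Function('U')(z, L) = Rational(-161, 40) (Function('U')(z, L) = Mul(Rational(1, 4), Pow(Add(-4, Mul(3, -2)), -1), Add(65, Mul(-48, -2))) = Mul(Rational(1, 4), Pow(Add(-4, -6), -1), Add(65, 96)) = Mul(Rational(1, 4), Pow(-10, -1), 161) = Mul(Rational(1, 4), Rational(-1, 10), 161) = Rational(-161, 40))
Mul(Add(-96, 93), Add(Mul(-4, Function('U')(3, 6)), 2)) = Mul(Add(-96, 93), Add(Mul(-4, Rational(-161, 40)), 2)) = Mul(-3, Add(Rational(161, 10), 2)) = Mul(-3, Rational(181, 10)) = Rational(-543, 10)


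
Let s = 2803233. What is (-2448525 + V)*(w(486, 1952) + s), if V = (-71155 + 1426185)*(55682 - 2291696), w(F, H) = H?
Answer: -8499341665213029825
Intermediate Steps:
V = -3029866050420 (V = 1355030*(-2236014) = -3029866050420)
(-2448525 + V)*(w(486, 1952) + s) = (-2448525 - 3029866050420)*(1952 + 2803233) = -3029868498945*2805185 = -8499341665213029825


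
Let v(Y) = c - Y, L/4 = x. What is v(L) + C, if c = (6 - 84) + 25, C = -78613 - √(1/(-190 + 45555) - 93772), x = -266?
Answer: -77602 - I*√192981202929335/45365 ≈ -77602.0 - 306.22*I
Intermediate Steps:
L = -1064 (L = 4*(-266) = -1064)
C = -78613 - I*√192981202929335/45365 (C = -78613 - √(1/45365 - 93772) = -78613 - √(-4253966779/45365) = -78613 - I*√192981202929335/45365 ≈ -78613.0 - 306.22*I)
c = -53 (c = -78 + 25 = -53)
v(Y) = -53 - Y
v(L) + C = (-53 - 1*(-1064)) + (-78613 - I*√192981202929335/45365) = (-53 + 1064) + (-78613 - I*√192981202929335/45365) = 1011 + (-78613 - I*√192981202929335/45365) = -77602 - I*√192981202929335/45365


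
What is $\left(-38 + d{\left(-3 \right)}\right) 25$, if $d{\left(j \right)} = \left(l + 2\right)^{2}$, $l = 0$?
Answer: $-850$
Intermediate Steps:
$d{\left(j \right)} = 4$ ($d{\left(j \right)} = \left(0 + 2\right)^{2} = 2^{2} = 4$)
$\left(-38 + d{\left(-3 \right)}\right) 25 = \left(-38 + 4\right) 25 = \left(-34\right) 25 = -850$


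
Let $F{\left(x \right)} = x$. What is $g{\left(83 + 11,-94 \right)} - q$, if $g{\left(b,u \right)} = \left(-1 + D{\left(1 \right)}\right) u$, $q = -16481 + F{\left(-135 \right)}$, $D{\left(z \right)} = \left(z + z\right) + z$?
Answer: $16428$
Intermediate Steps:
$D{\left(z \right)} = 3 z$ ($D{\left(z \right)} = 2 z + z = 3 z$)
$q = -16616$ ($q = -16481 - 135 = -16616$)
$g{\left(b,u \right)} = 2 u$ ($g{\left(b,u \right)} = \left(-1 + 3 \cdot 1\right) u = \left(-1 + 3\right) u = 2 u$)
$g{\left(83 + 11,-94 \right)} - q = 2 \left(-94\right) - -16616 = -188 + 16616 = 16428$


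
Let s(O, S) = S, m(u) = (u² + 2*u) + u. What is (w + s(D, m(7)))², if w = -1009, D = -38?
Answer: 881721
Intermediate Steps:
m(u) = u² + 3*u
(w + s(D, m(7)))² = (-1009 + 7*(3 + 7))² = (-1009 + 7*10)² = (-1009 + 70)² = (-939)² = 881721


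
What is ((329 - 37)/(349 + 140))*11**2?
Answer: 35332/489 ≈ 72.254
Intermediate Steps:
((329 - 37)/(349 + 140))*11**2 = (292/489)*121 = 35332/489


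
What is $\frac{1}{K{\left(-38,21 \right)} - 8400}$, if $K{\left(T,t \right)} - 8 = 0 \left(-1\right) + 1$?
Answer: $- \frac{1}{8391} \approx -0.00011918$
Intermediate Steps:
$K{\left(T,t \right)} = 9$ ($K{\left(T,t \right)} = 8 + \left(0 \left(-1\right) + 1\right) = 8 + \left(0 + 1\right) = 8 + 1 = 9$)
$\frac{1}{K{\left(-38,21 \right)} - 8400} = \frac{1}{9 - 8400} = \frac{1}{-8391} = - \frac{1}{8391}$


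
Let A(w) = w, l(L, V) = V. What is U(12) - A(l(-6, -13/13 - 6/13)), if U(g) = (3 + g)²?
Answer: 2944/13 ≈ 226.46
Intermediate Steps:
U(12) - A(l(-6, -13/13 - 6/13)) = (3 + 12)² - (-13/13 - 6/13) = 15² - (-13*1/13 - 6*1/13) = 225 - (-1 - 6/13) = 225 - 1*(-19/13) = 225 + 19/13 = 2944/13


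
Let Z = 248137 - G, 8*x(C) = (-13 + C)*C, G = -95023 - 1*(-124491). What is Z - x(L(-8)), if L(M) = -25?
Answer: 874201/4 ≈ 2.1855e+5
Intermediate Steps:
G = 29468 (G = -95023 + 124491 = 29468)
x(C) = C*(-13 + C)/8 (x(C) = ((-13 + C)*C)/8 = (C*(-13 + C))/8 = C*(-13 + C)/8)
Z = 218669 (Z = 248137 - 1*29468 = 248137 - 29468 = 218669)
Z - x(L(-8)) = 218669 - (-25)*(-13 - 25)/8 = 218669 - (-25)*(-38)/8 = 218669 - 1*475/4 = 218669 - 475/4 = 874201/4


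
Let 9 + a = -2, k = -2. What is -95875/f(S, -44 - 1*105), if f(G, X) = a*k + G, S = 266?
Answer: -95875/288 ≈ -332.90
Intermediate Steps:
a = -11 (a = -9 - 2 = -11)
f(G, X) = 22 + G (f(G, X) = -11*(-2) + G = 22 + G)
-95875/f(S, -44 - 1*105) = -95875/(22 + 266) = -95875/288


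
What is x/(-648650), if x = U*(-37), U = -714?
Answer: -13209/324325 ≈ -0.040728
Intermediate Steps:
x = 26418 (x = -714*(-37) = 26418)
x/(-648650) = 26418/(-648650) = 26418*(-1/648650) = -13209/324325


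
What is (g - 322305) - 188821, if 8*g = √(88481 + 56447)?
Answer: -511126 + √9058/2 ≈ -5.1108e+5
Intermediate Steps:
g = √9058/2 (g = √(88481 + 56447)/8 = √144928/8 = (4*√9058)/8 = √9058/2 ≈ 47.587)
(g - 322305) - 188821 = (√9058/2 - 322305) - 188821 = (-322305 + √9058/2) - 188821 = -511126 + √9058/2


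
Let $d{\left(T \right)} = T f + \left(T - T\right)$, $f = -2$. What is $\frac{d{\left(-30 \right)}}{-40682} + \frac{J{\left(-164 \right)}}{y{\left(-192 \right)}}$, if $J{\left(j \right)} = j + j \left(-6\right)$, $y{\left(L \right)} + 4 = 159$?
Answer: $\frac{3334994}{630571} \approx 5.2888$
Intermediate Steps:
$y{\left(L \right)} = 155$ ($y{\left(L \right)} = -4 + 159 = 155$)
$d{\left(T \right)} = - 2 T$ ($d{\left(T \right)} = T \left(-2\right) + \left(T - T\right) = - 2 T + 0 = - 2 T$)
$J{\left(j \right)} = - 5 j$ ($J{\left(j \right)} = j - 6 j = - 5 j$)
$\frac{d{\left(-30 \right)}}{-40682} + \frac{J{\left(-164 \right)}}{y{\left(-192 \right)}} = \frac{\left(-2\right) \left(-30\right)}{-40682} + \frac{\left(-5\right) \left(-164\right)}{155} = 60 \left(- \frac{1}{40682}\right) + 820 \cdot \frac{1}{155} = - \frac{30}{20341} + \frac{164}{31} = \frac{3334994}{630571}$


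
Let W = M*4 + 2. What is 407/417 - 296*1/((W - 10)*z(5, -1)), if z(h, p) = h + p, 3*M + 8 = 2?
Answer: 18685/3336 ≈ 5.6010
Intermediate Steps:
M = -2 (M = -8/3 + (⅓)*2 = -8/3 + ⅔ = -2)
W = -6 (W = -2*4 + 2 = -8 + 2 = -6)
407/417 - 296*1/((W - 10)*z(5, -1)) = 407/417 - 296*1/((-6 - 10)*(5 - 1)) = 407*(1/417) - 296/(4*(-16)) = 407/417 - 296/(-64) = 407/417 - 296*(-1/64) = 407/417 + 37/8 = 18685/3336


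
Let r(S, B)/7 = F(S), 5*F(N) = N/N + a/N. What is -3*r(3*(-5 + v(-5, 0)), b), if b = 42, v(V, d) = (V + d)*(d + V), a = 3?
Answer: -441/100 ≈ -4.4100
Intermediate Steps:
v(V, d) = (V + d)² (v(V, d) = (V + d)*(V + d) = (V + d)²)
F(N) = ⅕ + 3/(5*N) (F(N) = (N/N + 3/N)/5 = (1 + 3/N)/5 = ⅕ + 3/(5*N))
r(S, B) = 7*(3 + S)/(5*S) (r(S, B) = 7*((3 + S)/(5*S)) = 7*(3 + S)/(5*S))
-3*r(3*(-5 + v(-5, 0)), b) = -21*(3 + 3*(-5 + (-5 + 0)²))/(5*(3*(-5 + (-5 + 0)²))) = -21*(3 + 3*(-5 + (-5)²))/(5*(3*(-5 + (-5)²))) = -21*(3 + 3*(-5 + 25))/(5*(3*(-5 + 25))) = -21*(3 + 3*20)/(5*(3*20)) = -21*(3 + 60)/(5*60) = -21*63/(5*60) = -3*147/100 = -441/100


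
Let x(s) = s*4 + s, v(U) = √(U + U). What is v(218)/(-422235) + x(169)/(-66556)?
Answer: -845/66556 - 2*√109/422235 ≈ -0.012746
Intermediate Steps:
v(U) = √2*√U (v(U) = √(2*U) = √2*√U)
x(s) = 5*s (x(s) = 4*s + s = 5*s)
v(218)/(-422235) + x(169)/(-66556) = (√2*√218)/(-422235) + (5*169)/(-66556) = (2*√109)*(-1/422235) + 845*(-1/66556) = -2*√109/422235 - 845/66556 = -845/66556 - 2*√109/422235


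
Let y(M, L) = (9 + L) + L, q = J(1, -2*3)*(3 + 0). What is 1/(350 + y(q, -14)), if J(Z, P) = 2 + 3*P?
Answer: 1/331 ≈ 0.0030211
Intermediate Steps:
q = -48 (q = (2 + 3*(-2*3))*(3 + 0) = (2 + 3*(-6))*3 = (2 - 18)*3 = -16*3 = -48)
y(M, L) = 9 + 2*L
1/(350 + y(q, -14)) = 1/(350 + (9 + 2*(-14))) = 1/(350 + (9 - 28)) = 1/(350 - 19) = 1/331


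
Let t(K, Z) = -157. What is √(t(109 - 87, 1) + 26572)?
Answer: 3*√2935 ≈ 162.53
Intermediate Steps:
√(t(109 - 87, 1) + 26572) = √(-157 + 26572) = √26415 = 3*√2935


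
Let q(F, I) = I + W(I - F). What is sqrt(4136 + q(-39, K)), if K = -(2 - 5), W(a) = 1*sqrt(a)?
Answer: sqrt(4139 + sqrt(42)) ≈ 64.385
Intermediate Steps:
W(a) = sqrt(a)
K = 3 (K = -1*(-3) = 3)
q(F, I) = I + sqrt(I - F)
sqrt(4136 + q(-39, K)) = sqrt(4136 + (3 + sqrt(3 - 1*(-39)))) = sqrt(4136 + (3 + sqrt(3 + 39))) = sqrt(4136 + (3 + sqrt(42))) = sqrt(4139 + sqrt(42))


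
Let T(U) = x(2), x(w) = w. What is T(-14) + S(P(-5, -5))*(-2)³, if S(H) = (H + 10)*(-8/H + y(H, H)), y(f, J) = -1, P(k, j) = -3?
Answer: -274/3 ≈ -91.333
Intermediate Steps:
T(U) = 2
S(H) = (-1 - 8/H)*(10 + H) (S(H) = (H + 10)*(-8/H - 1) = (10 + H)*(-1 - 8/H) = (-1 - 8/H)*(10 + H))
T(-14) + S(P(-5, -5))*(-2)³ = 2 + (-18 - 1*(-3) - 80/(-3))*(-2)³ = 2 + (-18 + 3 - 80*(-⅓))*(-8) = 2 + (-18 + 3 + 80/3)*(-8) = 2 + (35/3)*(-8) = 2 - 280/3 = -274/3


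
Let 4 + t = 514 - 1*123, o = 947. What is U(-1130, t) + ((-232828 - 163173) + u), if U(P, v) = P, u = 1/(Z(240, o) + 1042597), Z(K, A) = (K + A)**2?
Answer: -973592857145/2451566 ≈ -3.9713e+5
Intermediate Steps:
t = 387 (t = -4 + (514 - 1*123) = -4 + (514 - 123) = -4 + 391 = 387)
Z(K, A) = (A + K)**2
u = 1/2451566 (u = 1/((947 + 240)**2 + 1042597) = 1/(1187**2 + 1042597) = 1/(1408969 + 1042597) = 1/2451566 ≈ 4.0790e-7)
U(-1130, t) + ((-232828 - 163173) + u) = -1130 + ((-232828 - 163173) + 1/2451566) = -1130 + (-396001 + 1/2451566) = -1130 - 970822587565/2451566 = -973592857145/2451566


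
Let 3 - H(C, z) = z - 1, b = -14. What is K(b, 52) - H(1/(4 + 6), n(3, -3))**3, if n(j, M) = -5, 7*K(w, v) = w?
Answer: -731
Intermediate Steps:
K(w, v) = w/7
H(C, z) = 4 - z (H(C, z) = 3 - (z - 1) = 3 - (-1 + z) = 3 + (1 - z) = 4 - z)
K(b, 52) - H(1/(4 + 6), n(3, -3))**3 = (1/7)*(-14) - (4 - 1*(-5))**3 = -2 - (4 + 5)**3 = -2 - 1*9**3 = -2 - 1*729 = -2 - 729 = -731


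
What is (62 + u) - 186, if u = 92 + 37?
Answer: 5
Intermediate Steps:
u = 129
(62 + u) - 186 = (62 + 129) - 186 = 191 - 186 = 5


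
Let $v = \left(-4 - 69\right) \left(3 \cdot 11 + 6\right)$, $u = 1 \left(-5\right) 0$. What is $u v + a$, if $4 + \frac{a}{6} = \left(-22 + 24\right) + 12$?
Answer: $60$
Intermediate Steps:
$u = 0$ ($u = \left(-5\right) 0 = 0$)
$a = 60$ ($a = -24 + 6 \left(\left(-22 + 24\right) + 12\right) = -24 + 6 \left(2 + 12\right) = -24 + 6 \cdot 14 = -24 + 84 = 60$)
$v = -2847$ ($v = - 73 \left(33 + 6\right) = \left(-73\right) 39 = -2847$)
$u v + a = 0 \left(-2847\right) + 60 = 0 + 60 = 60$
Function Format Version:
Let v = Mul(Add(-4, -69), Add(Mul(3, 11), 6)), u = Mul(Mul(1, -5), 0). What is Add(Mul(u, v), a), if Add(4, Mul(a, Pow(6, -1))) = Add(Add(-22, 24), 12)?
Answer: 60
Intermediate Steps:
u = 0 (u = Mul(-5, 0) = 0)
a = 60 (a = Add(-24, Mul(6, Add(Add(-22, 24), 12))) = Add(-24, Mul(6, Add(2, 12))) = Add(-24, Mul(6, 14)) = Add(-24, 84) = 60)
v = -2847 (v = Mul(-73, Add(33, 6)) = Mul(-73, 39) = -2847)
Add(Mul(u, v), a) = Add(Mul(0, -2847), 60) = Add(0, 60) = 60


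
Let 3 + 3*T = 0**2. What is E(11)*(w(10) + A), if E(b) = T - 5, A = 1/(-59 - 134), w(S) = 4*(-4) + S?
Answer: 6954/193 ≈ 36.031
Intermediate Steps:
T = -1 (T = -1 + (1/3)*0**2 = -1 + (1/3)*0 = -1 + 0 = -1)
w(S) = -16 + S
A = -1/193 (A = 1/(-193) = -1/193 ≈ -0.0051813)
E(b) = -6 (E(b) = -1 - 5 = -6)
E(11)*(w(10) + A) = -6*((-16 + 10) - 1/193) = -6*(-6 - 1/193) = -6*(-1159/193) = 6954/193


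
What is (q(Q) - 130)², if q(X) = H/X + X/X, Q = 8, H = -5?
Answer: 1075369/64 ≈ 16803.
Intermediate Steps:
q(X) = 1 - 5/X (q(X) = -5/X + X/X = -5/X + 1 = 1 - 5/X)
(q(Q) - 130)² = ((-5 + 8)/8 - 130)² = ((⅛)*3 - 130)² = (3/8 - 130)² = (-1037/8)² = 1075369/64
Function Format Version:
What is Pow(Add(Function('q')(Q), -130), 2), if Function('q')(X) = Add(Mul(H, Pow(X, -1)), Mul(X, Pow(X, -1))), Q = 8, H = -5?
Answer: Rational(1075369, 64) ≈ 16803.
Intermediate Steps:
Function('q')(X) = Add(1, Mul(-5, Pow(X, -1))) (Function('q')(X) = Add(Mul(-5, Pow(X, -1)), Mul(X, Pow(X, -1))) = Add(Mul(-5, Pow(X, -1)), 1) = Add(1, Mul(-5, Pow(X, -1))))
Pow(Add(Function('q')(Q), -130), 2) = Pow(Add(Mul(Pow(8, -1), Add(-5, 8)), -130), 2) = Pow(Add(Mul(Rational(1, 8), 3), -130), 2) = Pow(Add(Rational(3, 8), -130), 2) = Pow(Rational(-1037, 8), 2) = Rational(1075369, 64)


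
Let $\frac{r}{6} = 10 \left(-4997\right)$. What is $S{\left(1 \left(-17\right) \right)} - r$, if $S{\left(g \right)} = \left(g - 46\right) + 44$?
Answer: $299801$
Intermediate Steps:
$S{\left(g \right)} = -2 + g$ ($S{\left(g \right)} = \left(-46 + g\right) + 44 = -2 + g$)
$r = -299820$ ($r = 6 \cdot 10 \left(-4997\right) = 6 \left(-49970\right) = -299820$)
$S{\left(1 \left(-17\right) \right)} - r = \left(-2 + 1 \left(-17\right)\right) - -299820 = \left(-2 - 17\right) + 299820 = -19 + 299820 = 299801$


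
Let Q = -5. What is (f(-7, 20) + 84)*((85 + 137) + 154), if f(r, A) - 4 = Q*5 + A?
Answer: 31208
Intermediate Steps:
f(r, A) = -21 + A (f(r, A) = 4 + (-5*5 + A) = 4 + (-25 + A) = -21 + A)
(f(-7, 20) + 84)*((85 + 137) + 154) = ((-21 + 20) + 84)*((85 + 137) + 154) = (-1 + 84)*(222 + 154) = 83*376 = 31208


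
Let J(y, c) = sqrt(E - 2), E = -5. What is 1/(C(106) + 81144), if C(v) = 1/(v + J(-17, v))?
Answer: 912302098/74027850041377 + I*sqrt(7)/74027850041377 ≈ 1.2324e-5 + 3.574e-14*I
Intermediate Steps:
J(y, c) = I*sqrt(7) (J(y, c) = sqrt(-5 - 2) = sqrt(-7) = I*sqrt(7))
C(v) = 1/(v + I*sqrt(7))
1/(C(106) + 81144) = 1/(1/(106 + I*sqrt(7)) + 81144) = 1/(81144 + 1/(106 + I*sqrt(7)))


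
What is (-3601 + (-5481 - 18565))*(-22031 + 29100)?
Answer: -195436643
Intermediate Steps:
(-3601 + (-5481 - 18565))*(-22031 + 29100) = (-3601 - 24046)*7069 = -27647*7069 = -195436643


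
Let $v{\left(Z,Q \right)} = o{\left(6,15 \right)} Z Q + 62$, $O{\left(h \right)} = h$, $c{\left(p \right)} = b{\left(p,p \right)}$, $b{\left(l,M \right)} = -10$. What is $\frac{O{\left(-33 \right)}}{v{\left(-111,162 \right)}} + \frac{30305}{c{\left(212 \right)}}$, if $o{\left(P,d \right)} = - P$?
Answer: $- \frac{14870665}{4907} \approx -3030.5$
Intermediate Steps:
$c{\left(p \right)} = -10$
$v{\left(Z,Q \right)} = 62 - 6 Q Z$ ($v{\left(Z,Q \right)} = \left(-1\right) 6 Z Q + 62 = - 6 Z Q + 62 = - 6 Q Z + 62 = 62 - 6 Q Z$)
$\frac{O{\left(-33 \right)}}{v{\left(-111,162 \right)}} + \frac{30305}{c{\left(212 \right)}} = - \frac{33}{62 - 972 \left(-111\right)} + \frac{30305}{-10} = - \frac{33}{62 + 107892} + 30305 \left(- \frac{1}{10}\right) = - \frac{33}{107954} - \frac{6061}{2} = \left(-33\right) \frac{1}{107954} - \frac{6061}{2} = - \frac{3}{9814} - \frac{6061}{2} = - \frac{14870665}{4907}$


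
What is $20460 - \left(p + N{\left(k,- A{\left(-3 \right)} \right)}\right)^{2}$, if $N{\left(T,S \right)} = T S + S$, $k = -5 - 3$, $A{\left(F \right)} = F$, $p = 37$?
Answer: $20204$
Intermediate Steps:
$k = -8$
$N{\left(T,S \right)} = S + S T$ ($N{\left(T,S \right)} = S T + S = S + S T$)
$20460 - \left(p + N{\left(k,- A{\left(-3 \right)} \right)}\right)^{2} = 20460 - \left(37 + \left(-1\right) \left(-3\right) \left(1 - 8\right)\right)^{2} = 20460 - \left(37 + 3 \left(-7\right)\right)^{2} = 20460 - \left(37 - 21\right)^{2} = 20460 - 16^{2} = 20460 - 256 = 20204$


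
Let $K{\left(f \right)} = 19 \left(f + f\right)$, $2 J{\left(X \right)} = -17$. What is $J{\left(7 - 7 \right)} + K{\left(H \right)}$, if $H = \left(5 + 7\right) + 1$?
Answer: $\frac{971}{2} \approx 485.5$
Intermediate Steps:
$J{\left(X \right)} = - \frac{17}{2}$ ($J{\left(X \right)} = \frac{1}{2} \left(-17\right) = - \frac{17}{2}$)
$H = 13$ ($H = 12 + 1 = 13$)
$K{\left(f \right)} = 38 f$ ($K{\left(f \right)} = 19 \cdot 2 f = 38 f$)
$J{\left(7 - 7 \right)} + K{\left(H \right)} = - \frac{17}{2} + 38 \cdot 13 = - \frac{17}{2} + 494 = \frac{971}{2}$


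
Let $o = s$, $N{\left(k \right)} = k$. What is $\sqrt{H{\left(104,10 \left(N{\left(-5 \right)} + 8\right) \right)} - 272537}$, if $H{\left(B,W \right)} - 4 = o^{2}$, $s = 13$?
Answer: $2 i \sqrt{68091} \approx 521.88 i$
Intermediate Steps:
$o = 13$
$H{\left(B,W \right)} = 173$ ($H{\left(B,W \right)} = 4 + 13^{2} = 4 + 169 = 173$)
$\sqrt{H{\left(104,10 \left(N{\left(-5 \right)} + 8\right) \right)} - 272537} = \sqrt{173 - 272537} = \sqrt{-272364} = 2 i \sqrt{68091}$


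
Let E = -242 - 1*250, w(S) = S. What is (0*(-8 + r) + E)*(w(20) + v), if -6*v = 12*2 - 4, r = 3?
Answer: -8200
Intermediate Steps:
v = -10/3 (v = -(12*2 - 4)/6 = -(24 - 4)/6 = -⅙*20 = -10/3 ≈ -3.3333)
E = -492 (E = -242 - 250 = -492)
(0*(-8 + r) + E)*(w(20) + v) = (0*(-8 + 3) - 492)*(20 - 10/3) = (0*(-5) - 492)*(50/3) = (0 - 492)*(50/3) = -492*50/3 = -8200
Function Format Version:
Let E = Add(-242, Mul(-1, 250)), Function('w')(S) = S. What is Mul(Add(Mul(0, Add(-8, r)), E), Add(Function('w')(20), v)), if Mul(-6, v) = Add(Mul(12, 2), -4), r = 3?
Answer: -8200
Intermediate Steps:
v = Rational(-10, 3) (v = Mul(Rational(-1, 6), Add(Mul(12, 2), -4)) = Mul(Rational(-1, 6), Add(24, -4)) = Mul(Rational(-1, 6), 20) = Rational(-10, 3) ≈ -3.3333)
E = -492 (E = Add(-242, -250) = -492)
Mul(Add(Mul(0, Add(-8, r)), E), Add(Function('w')(20), v)) = Mul(Add(Mul(0, Add(-8, 3)), -492), Add(20, Rational(-10, 3))) = Mul(Add(Mul(0, -5), -492), Rational(50, 3)) = Mul(Add(0, -492), Rational(50, 3)) = Mul(-492, Rational(50, 3)) = -8200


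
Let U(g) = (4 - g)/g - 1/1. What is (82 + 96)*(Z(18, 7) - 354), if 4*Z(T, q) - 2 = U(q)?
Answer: -440906/7 ≈ -62987.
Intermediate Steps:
U(g) = -1 + (4 - g)/g (U(g) = (4 - g)/g - 1*1 = (4 - g)/g - 1 = -1 + (4 - g)/g)
Z(T, q) = 1/q (Z(T, q) = 1/2 + (-2 + 4/q)/4 = 1/2 + (-1/2 + 1/q) = 1/q)
(82 + 96)*(Z(18, 7) - 354) = (82 + 96)*(1/7 - 354) = 178*(1/7 - 354) = 178*(-2477/7) = -440906/7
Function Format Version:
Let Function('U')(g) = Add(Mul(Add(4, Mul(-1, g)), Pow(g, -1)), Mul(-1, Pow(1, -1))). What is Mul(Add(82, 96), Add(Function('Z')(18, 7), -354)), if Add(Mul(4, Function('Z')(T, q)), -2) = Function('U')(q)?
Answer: Rational(-440906, 7) ≈ -62987.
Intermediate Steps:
Function('U')(g) = Add(-1, Mul(Pow(g, -1), Add(4, Mul(-1, g)))) (Function('U')(g) = Add(Mul(Pow(g, -1), Add(4, Mul(-1, g))), Mul(-1, 1)) = Add(Mul(Pow(g, -1), Add(4, Mul(-1, g))), -1) = Add(-1, Mul(Pow(g, -1), Add(4, Mul(-1, g)))))
Function('Z')(T, q) = Pow(q, -1) (Function('Z')(T, q) = Add(Rational(1, 2), Mul(Rational(1, 4), Add(-2, Mul(4, Pow(q, -1))))) = Add(Rational(1, 2), Add(Rational(-1, 2), Pow(q, -1))) = Pow(q, -1))
Mul(Add(82, 96), Add(Function('Z')(18, 7), -354)) = Mul(Add(82, 96), Add(Pow(7, -1), -354)) = Mul(178, Add(Rational(1, 7), -354)) = Mul(178, Rational(-2477, 7)) = Rational(-440906, 7)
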